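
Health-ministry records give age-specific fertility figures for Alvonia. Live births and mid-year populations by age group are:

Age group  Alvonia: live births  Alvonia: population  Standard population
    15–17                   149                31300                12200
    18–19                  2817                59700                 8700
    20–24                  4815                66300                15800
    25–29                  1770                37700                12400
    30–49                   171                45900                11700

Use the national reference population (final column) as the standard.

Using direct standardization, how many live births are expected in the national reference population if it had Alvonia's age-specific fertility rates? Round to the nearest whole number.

2242

Age-specific rates per 1000 for Alvonia: 4.760, 47.186, 72.624, 46.950, 3.725.
Expected live births = Σ (standard pop × age-specific rate ÷ 1000)
= 12200×4.760/1000 + 8700×47.186/1000 + 15800×72.624/1000 + 12400×46.950/1000 + 11700×3.725/1000
= 58.08 + 410.52 + 1147.47 + 582.18 + 43.59 = 2241.82.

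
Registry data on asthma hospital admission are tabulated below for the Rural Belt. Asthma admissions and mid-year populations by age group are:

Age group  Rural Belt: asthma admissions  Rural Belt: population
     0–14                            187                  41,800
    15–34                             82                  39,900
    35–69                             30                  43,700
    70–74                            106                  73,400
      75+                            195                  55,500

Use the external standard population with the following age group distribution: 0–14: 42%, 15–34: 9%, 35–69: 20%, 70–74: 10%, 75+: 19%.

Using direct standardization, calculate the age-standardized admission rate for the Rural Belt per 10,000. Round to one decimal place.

Age-specific rates per 10,000 for the Rural Belt: 44.74, 20.55, 6.86, 14.44, 35.14.
Standard weights: 0.42, 0.09, 0.20, 0.10, 0.19.
Standardized rate: 0.4200×44.74 + 0.0900×20.55 + 0.2000×6.86 + 0.1000×14.44 + 0.1900×35.14 = 30.1319 per 10,000.

30.1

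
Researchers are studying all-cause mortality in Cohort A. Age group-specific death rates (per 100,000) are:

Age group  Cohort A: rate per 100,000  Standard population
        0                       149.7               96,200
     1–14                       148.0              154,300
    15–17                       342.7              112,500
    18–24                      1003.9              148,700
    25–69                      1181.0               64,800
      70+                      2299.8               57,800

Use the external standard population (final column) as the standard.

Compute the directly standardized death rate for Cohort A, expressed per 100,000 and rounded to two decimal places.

685.05

Standard total = 634,300; weights = 0.1517, 0.2433, 0.1774, 0.2344, 0.1022, 0.0911.
Standardized rate: 0.1517×149.7 + 0.2433×148.0 + 0.1774×342.7 + 0.2344×1003.9 + 0.1022×1181.0 + 0.0911×2299.8 = 685.0520 per 100,000.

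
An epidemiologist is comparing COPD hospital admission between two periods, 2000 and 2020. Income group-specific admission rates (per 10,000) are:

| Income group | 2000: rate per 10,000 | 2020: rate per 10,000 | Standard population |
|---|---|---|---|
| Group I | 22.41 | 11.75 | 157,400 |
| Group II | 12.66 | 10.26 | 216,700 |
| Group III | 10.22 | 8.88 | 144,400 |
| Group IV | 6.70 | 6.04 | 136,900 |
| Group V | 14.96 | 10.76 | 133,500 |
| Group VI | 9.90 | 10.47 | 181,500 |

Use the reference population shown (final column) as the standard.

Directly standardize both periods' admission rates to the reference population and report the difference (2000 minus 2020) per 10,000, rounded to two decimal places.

Standard total = 970,400; weights = 0.1622, 0.2233, 0.1488, 0.1411, 0.1376, 0.1870.
2000: 0.1622×22.41 + 0.2233×12.66 + 0.1488×10.22 + 0.1411×6.70 + 0.1376×14.96 + 0.1870×9.90 = 12.8378 per 10,000.
2020: 0.1622×11.75 + 0.2233×10.26 + 0.1488×8.88 + 0.1411×6.04 + 0.1376×10.76 + 0.1870×10.47 = 9.8091 per 10,000.
Difference = 12.8378 − 9.8091 = 3.0287.

3.03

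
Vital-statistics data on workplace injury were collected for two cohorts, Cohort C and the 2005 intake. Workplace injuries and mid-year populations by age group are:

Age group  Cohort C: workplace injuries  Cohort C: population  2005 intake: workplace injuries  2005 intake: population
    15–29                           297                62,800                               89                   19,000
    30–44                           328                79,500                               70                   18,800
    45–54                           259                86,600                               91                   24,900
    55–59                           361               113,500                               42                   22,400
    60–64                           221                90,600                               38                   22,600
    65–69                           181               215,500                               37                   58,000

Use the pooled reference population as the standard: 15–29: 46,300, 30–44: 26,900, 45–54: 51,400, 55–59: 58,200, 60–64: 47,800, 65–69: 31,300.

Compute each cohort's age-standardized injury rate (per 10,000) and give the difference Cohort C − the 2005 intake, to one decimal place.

3.7

Age-specific rates per 10,000 for Cohort C: 47.29, 41.26, 29.91, 31.81, 24.39, 8.40.
For the 2005 intake: 46.84, 37.23, 36.55, 18.75, 16.81, 6.38.
Standard total = 261,900; weights = 0.1768, 0.1027, 0.1963, 0.2222, 0.1825, 0.1195.
Cohort C: 0.1768×47.29 + 0.1027×41.26 + 0.1963×29.91 + 0.2222×31.81 + 0.1825×24.39 + 0.1195×8.40 = 30.9918 per 10,000.
The 2005 intake: 0.1768×46.84 + 0.1027×37.23 + 0.1963×36.55 + 0.2222×18.75 + 0.1825×16.81 + 0.1195×6.38 = 27.2757 per 10,000.
Difference = 30.9918 − 27.2757 = 3.7161.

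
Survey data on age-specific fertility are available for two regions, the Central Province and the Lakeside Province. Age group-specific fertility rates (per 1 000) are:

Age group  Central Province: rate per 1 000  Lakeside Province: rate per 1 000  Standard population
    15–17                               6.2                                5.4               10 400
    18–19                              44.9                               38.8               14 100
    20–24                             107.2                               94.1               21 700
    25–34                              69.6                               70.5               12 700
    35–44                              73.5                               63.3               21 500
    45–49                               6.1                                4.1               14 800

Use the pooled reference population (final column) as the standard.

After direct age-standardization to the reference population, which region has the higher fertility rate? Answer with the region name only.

Central Province

Standard total = 95 200; weights = 0.1092, 0.1481, 0.2279, 0.1334, 0.2258, 0.1555.
The Central Province: 0.1092×6.2 + 0.1481×44.9 + 0.2279×107.2 + 0.1334×69.6 + 0.2258×73.5 + 0.1555×6.1 = 58.5952 per 1 000.
The Lakeside Province: 0.1092×5.4 + 0.1481×38.8 + 0.2279×94.1 + 0.1334×70.5 + 0.2258×63.3 + 0.1555×4.1 = 52.1238 per 1 000.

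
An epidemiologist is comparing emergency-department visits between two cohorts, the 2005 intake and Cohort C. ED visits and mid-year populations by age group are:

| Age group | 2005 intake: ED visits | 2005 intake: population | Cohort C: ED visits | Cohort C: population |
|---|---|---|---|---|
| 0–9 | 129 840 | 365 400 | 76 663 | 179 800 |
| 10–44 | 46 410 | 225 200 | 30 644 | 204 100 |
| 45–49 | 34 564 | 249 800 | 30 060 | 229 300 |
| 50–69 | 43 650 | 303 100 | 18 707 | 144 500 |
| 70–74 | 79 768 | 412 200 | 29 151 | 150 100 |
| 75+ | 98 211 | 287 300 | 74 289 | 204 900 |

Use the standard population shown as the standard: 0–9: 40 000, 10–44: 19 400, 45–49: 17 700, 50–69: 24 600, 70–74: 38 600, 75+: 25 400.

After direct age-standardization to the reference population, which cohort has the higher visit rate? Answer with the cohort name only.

Age-specific rates per 1 000 for the 2005 intake: 355.337, 206.083, 138.367, 144.012, 193.518, 341.841.
For Cohort C: 426.379, 150.142, 131.095, 129.460, 194.211, 362.562.
Standard total = 165 700; weights = 0.2414, 0.1171, 0.1068, 0.1485, 0.2330, 0.1533.
The 2005 intake: 0.2414×355.337 + 0.1171×206.083 + 0.1068×138.367 + 0.1485×144.012 + 0.2330×193.518 + 0.1533×341.841 = 243.5475 per 1 000.
Cohort C: 0.2414×426.379 + 0.1171×150.142 + 0.1068×131.095 + 0.1485×129.460 + 0.2330×194.211 + 0.1533×362.562 = 254.5482 per 1 000.
The crude rates (234.64 vs 233.23) would put the 2005 intake higher, but that reflects its age composition; once standardized to a common age structure, Cohort C has the higher underlying rate.

Cohort C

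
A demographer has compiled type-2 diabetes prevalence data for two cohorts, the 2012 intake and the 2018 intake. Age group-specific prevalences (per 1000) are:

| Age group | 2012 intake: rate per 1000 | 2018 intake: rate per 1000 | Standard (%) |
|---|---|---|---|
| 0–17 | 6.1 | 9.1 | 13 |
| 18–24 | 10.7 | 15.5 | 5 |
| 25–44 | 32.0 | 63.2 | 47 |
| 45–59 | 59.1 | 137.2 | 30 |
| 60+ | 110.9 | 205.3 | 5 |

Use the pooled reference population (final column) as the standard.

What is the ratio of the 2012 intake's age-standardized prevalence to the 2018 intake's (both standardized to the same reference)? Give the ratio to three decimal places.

Standard weights: 0.13, 0.05, 0.47, 0.30, 0.05.
The 2012 intake: 0.1300×6.1 + 0.0500×10.7 + 0.4700×32.0 + 0.3000×59.1 + 0.0500×110.9 = 39.6430 per 1000.
The 2018 intake: 0.1300×9.1 + 0.0500×15.5 + 0.4700×63.2 + 0.3000×137.2 + 0.0500×205.3 = 83.0870 per 1000.
Ratio = 39.6430 ÷ 83.0870 = 0.47713.

0.477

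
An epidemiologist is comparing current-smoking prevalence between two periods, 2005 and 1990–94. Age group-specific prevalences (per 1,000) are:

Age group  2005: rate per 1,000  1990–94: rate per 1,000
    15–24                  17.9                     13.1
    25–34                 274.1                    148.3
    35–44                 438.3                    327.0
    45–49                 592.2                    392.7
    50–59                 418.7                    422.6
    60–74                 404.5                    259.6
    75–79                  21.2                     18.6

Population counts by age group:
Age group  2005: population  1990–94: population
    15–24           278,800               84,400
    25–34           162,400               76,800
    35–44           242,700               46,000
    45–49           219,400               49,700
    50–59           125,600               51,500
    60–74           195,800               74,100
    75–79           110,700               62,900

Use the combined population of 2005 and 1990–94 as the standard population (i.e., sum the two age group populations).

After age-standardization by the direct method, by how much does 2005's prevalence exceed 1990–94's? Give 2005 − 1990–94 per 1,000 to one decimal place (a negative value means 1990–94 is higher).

Combined standard total = 1,780,800; weights = 0.2040, 0.1343, 0.1621, 0.1511, 0.0994, 0.1516, 0.0975.
2005: 0.2040×17.9 + 0.1343×274.1 + 0.1621×438.3 + 0.1511×592.2 + 0.0994×418.7 + 0.1516×404.5 + 0.0975×21.2 = 306.0259 per 1,000.
1990–94: 0.2040×13.1 + 0.1343×148.3 + 0.1621×327.0 + 0.1511×392.7 + 0.0994×422.6 + 0.1516×259.6 + 0.0975×18.6 = 218.1319 per 1,000.
Difference = 306.0259 − 218.1319 = 87.8940.

87.9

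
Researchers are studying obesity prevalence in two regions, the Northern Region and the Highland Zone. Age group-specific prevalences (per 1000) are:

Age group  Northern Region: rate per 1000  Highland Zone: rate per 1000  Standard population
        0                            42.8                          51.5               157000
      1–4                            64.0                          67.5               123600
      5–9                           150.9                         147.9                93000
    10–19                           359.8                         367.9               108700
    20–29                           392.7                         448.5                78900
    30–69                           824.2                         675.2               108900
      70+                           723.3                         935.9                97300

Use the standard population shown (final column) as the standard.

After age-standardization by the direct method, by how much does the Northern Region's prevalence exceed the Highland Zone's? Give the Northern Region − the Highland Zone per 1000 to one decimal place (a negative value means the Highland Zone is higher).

-14.7

Standard total = 767400; weights = 0.2046, 0.1611, 0.1212, 0.1416, 0.1028, 0.1419, 0.1268.
The Northern Region: 0.2046×42.8 + 0.1611×64.0 + 0.1212×150.9 + 0.1416×359.8 + 0.1028×392.7 + 0.1419×824.2 + 0.1268×723.3 = 337.3605 per 1000.
The Highland Zone: 0.2046×51.5 + 0.1611×67.5 + 0.1212×147.9 + 0.1416×367.9 + 0.1028×448.5 + 0.1419×675.2 + 0.1268×935.9 = 352.0367 per 1000.
Difference = 337.3605 − 352.0367 = -14.6761.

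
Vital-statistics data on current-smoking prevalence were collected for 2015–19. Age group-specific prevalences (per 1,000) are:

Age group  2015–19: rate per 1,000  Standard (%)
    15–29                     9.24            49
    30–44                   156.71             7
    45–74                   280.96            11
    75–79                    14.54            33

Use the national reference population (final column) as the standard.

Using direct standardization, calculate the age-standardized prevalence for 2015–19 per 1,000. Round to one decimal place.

51.2

Standard weights: 0.49, 0.07, 0.11, 0.33.
Standardized rate: 0.4900×9.24 + 0.0700×156.71 + 0.1100×280.96 + 0.3300×14.54 = 51.2011 per 1,000.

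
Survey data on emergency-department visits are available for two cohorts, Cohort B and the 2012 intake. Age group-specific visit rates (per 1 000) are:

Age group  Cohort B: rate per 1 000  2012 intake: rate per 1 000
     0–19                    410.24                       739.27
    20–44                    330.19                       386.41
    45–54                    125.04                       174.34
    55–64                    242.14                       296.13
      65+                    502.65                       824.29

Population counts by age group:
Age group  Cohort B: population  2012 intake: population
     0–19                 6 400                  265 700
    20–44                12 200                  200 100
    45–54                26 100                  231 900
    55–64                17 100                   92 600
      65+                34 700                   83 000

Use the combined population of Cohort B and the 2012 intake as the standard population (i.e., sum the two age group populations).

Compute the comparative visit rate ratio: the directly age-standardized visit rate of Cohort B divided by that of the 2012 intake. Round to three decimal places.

Combined standard total = 969 800; weights = 0.2806, 0.2189, 0.2660, 0.1131, 0.1214.
Cohort B: 0.2806×410.24 + 0.2189×330.19 + 0.2660×125.04 + 0.1131×242.14 + 0.1214×502.65 = 309.0437 per 1 000.
The 2012 intake: 0.2806×739.27 + 0.2189×386.41 + 0.2660×174.34 + 0.1131×296.13 + 0.1214×824.29 = 471.9265 per 1 000.
Ratio = 309.0437 ÷ 471.9265 = 0.65486.

0.655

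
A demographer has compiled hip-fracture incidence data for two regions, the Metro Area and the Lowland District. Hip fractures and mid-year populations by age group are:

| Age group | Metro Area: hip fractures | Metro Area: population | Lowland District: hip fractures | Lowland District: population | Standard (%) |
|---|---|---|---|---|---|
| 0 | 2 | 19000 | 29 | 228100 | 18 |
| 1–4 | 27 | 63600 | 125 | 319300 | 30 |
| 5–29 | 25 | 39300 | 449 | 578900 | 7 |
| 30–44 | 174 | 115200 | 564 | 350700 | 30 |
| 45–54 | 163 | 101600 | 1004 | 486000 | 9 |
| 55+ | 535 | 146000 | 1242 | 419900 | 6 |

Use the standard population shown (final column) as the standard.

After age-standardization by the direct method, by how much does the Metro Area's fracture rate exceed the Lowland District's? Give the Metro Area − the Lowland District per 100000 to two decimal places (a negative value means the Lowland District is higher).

-3.23

Age-specific rates per 100000 for the Metro Area: 10.53, 42.45, 63.61, 151.04, 160.43, 366.44.
For the Lowland District: 12.71, 39.15, 77.56, 160.82, 206.58, 295.78.
Standard weights: 0.18, 0.30, 0.07, 0.30, 0.09, 0.06.
The Metro Area: 0.1800×10.53 + 0.3000×42.45 + 0.0700×63.61 + 0.3000×151.04 + 0.0900×160.43 + 0.0600×366.44 = 100.8213 per 100000.
The Lowland District: 0.1800×12.71 + 0.3000×39.15 + 0.0700×77.56 + 0.3000×160.82 + 0.0900×206.58 + 0.0600×295.78 = 104.0482 per 100000.
Difference = 100.8213 − 104.0482 = -3.2269.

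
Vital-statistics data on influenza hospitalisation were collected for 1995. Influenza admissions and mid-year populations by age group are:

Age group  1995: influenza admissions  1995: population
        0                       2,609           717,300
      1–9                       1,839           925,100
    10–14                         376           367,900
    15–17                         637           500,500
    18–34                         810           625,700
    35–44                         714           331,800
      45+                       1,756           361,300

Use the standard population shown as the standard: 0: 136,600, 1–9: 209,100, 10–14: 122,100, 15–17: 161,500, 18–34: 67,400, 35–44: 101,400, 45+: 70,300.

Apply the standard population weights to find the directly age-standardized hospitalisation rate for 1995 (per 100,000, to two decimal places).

217.64

Age-specific rates per 100,000 for 1995: 363.73, 198.79, 102.20, 127.27, 129.46, 215.19, 486.02.
Standard total = 868,400; weights = 0.1573, 0.2408, 0.1406, 0.1860, 0.0776, 0.1168, 0.0810.
Standardized rate: 0.1573×363.73 + 0.2408×198.79 + 0.1406×102.20 + 0.1860×127.27 + 0.0776×129.46 + 0.1168×215.19 + 0.0810×486.02 = 217.6393 per 100,000.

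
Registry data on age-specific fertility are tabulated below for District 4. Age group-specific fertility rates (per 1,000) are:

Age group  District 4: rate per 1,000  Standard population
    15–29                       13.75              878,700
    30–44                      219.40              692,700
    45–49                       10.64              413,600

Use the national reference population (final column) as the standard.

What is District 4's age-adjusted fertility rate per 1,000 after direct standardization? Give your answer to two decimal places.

Standard total = 1,985,000; weights = 0.4427, 0.3490, 0.2084.
Standardized rate: 0.4427×13.75 + 0.3490×219.40 + 0.2084×10.64 = 84.8671 per 1,000.

84.87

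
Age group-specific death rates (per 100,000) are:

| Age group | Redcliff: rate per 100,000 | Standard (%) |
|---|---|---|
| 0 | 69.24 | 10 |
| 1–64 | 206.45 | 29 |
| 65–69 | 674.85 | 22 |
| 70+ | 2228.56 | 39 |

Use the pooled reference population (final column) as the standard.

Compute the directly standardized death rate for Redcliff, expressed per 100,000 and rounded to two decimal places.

1084.40

Standard weights: 0.10, 0.29, 0.22, 0.39.
Standardized rate: 0.1000×69.24 + 0.2900×206.45 + 0.2200×674.85 + 0.3900×2228.56 = 1084.3999 per 100,000.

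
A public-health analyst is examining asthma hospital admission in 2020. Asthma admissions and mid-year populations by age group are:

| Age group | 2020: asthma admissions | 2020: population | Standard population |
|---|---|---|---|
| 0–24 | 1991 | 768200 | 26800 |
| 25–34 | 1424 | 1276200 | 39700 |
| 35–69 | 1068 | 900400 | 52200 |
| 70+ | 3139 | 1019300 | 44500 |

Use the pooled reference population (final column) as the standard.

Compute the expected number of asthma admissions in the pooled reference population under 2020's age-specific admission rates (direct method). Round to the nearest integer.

Age-specific rates per 10000 for 2020: 25.92, 11.16, 11.86, 30.80.
Expected asthma admissions = Σ (standard pop × age-specific rate ÷ 10000)
= 26800×25.92/10000 + 39700×11.16/10000 + 52200×11.86/10000 + 44500×30.80/10000
= 69.46 + 44.30 + 61.92 + 137.04 = 312.71.

313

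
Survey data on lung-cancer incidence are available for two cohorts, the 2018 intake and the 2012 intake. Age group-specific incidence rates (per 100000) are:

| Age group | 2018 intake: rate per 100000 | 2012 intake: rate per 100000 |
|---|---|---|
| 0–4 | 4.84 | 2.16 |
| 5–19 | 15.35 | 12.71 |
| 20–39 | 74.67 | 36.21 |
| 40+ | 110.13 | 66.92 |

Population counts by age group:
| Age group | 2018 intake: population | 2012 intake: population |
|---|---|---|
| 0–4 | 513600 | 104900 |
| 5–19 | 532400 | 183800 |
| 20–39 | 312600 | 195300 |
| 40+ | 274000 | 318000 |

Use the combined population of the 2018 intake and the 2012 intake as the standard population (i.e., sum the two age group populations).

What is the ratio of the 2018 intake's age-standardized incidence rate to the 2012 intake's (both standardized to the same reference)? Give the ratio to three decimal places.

Combined standard total = 2434600; weights = 0.2540, 0.2942, 0.2086, 0.2432.
The 2018 intake: 0.2540×4.84 + 0.2942×15.35 + 0.2086×74.67 + 0.2432×110.13 = 48.1020 per 100000.
The 2012 intake: 0.2540×2.16 + 0.2942×12.71 + 0.2086×36.21 + 0.2432×66.92 = 28.1141 per 100000.
Ratio = 48.1020 ÷ 28.1141 = 1.71096.

1.711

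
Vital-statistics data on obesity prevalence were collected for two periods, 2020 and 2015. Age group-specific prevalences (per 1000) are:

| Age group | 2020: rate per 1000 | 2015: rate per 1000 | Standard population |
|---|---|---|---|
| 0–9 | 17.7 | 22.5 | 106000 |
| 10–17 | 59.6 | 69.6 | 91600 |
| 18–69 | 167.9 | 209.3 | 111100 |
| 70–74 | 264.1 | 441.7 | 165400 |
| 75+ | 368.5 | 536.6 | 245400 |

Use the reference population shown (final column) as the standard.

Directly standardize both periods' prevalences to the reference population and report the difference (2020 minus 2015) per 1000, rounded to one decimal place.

-106.5

Standard total = 719500; weights = 0.1473, 0.1273, 0.1544, 0.2299, 0.3411.
2020: 0.1473×17.7 + 0.1273×59.6 + 0.1544×167.9 + 0.2299×264.1 + 0.3411×368.5 = 222.5174 per 1000.
2015: 0.1473×22.5 + 0.1273×69.6 + 0.1544×209.3 + 0.2299×441.7 + 0.3411×536.6 = 329.0513 per 1000.
Difference = 222.5174 − 329.0513 = -106.5339.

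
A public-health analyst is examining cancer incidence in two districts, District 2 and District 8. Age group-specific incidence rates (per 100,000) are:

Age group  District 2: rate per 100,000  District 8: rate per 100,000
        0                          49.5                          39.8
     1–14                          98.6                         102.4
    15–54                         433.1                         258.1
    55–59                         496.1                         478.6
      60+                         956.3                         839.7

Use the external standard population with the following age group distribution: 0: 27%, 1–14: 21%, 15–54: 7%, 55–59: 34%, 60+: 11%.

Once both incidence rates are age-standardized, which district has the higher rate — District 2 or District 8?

District 2

Standard weights: 0.27, 0.21, 0.07, 0.34, 0.11.
District 2: 0.2700×49.5 + 0.2100×98.6 + 0.0700×433.1 + 0.3400×496.1 + 0.1100×956.3 = 338.2550 per 100,000.
District 8: 0.2700×39.8 + 0.2100×102.4 + 0.0700×258.1 + 0.3400×478.6 + 0.1100×839.7 = 305.4080 per 100,000.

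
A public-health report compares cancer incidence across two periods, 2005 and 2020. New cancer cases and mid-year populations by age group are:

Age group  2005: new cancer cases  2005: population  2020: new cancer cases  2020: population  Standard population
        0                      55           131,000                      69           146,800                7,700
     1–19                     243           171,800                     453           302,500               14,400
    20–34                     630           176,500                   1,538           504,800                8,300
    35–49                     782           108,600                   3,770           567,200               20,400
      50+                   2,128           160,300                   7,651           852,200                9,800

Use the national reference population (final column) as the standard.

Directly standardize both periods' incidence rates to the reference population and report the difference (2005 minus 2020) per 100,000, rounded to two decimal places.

Age-specific rates per 100,000 for 2005: 41.98, 141.44, 356.94, 720.07, 1327.51.
For 2020: 47.00, 149.75, 304.68, 664.67, 897.79.
Standard total = 60,600; weights = 0.1271, 0.2376, 0.1370, 0.3366, 0.1617.
2005: 0.1271×41.98 + 0.2376×141.44 + 0.1370×356.94 + 0.3366×720.07 + 0.1617×1327.51 = 544.9140 per 100,000.
2020: 0.1271×47.00 + 0.2376×149.75 + 0.1370×304.68 + 0.3366×664.67 + 0.1617×897.79 = 452.2240 per 100,000.
Difference = 544.9140 − 452.2240 = 92.6900.

92.69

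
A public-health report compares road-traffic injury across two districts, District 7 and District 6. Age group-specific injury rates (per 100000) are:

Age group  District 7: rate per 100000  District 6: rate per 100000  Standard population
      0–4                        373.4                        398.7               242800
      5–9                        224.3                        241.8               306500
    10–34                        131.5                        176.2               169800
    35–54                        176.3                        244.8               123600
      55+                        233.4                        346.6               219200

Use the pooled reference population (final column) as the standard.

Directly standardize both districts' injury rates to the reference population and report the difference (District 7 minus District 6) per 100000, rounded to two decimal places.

-49.32

Standard total = 1061900; weights = 0.2286, 0.2886, 0.1599, 0.1164, 0.2064.
District 7: 0.2286×373.4 + 0.2886×224.3 + 0.1599×131.5 + 0.1164×176.3 + 0.2064×233.4 = 239.8438 per 100000.
District 6: 0.2286×398.7 + 0.2886×241.8 + 0.1599×176.2 + 0.1164×244.8 + 0.2064×346.6 = 289.1674 per 100000.
Difference = 239.8438 − 289.1674 = -49.3236.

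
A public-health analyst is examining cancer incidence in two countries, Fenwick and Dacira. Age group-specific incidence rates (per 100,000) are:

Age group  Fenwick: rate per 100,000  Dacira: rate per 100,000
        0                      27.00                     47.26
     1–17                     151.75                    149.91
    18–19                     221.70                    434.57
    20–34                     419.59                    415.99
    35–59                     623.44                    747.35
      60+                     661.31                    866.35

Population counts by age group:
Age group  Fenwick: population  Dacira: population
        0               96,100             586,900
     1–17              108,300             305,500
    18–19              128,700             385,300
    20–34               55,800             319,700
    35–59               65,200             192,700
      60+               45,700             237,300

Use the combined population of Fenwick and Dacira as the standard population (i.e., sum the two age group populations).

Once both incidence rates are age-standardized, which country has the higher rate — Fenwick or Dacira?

Combined standard total = 2,527,200; weights = 0.2703, 0.1637, 0.2034, 0.1486, 0.1020, 0.1120.
Fenwick: 0.2703×27.00 + 0.1637×151.75 + 0.2034×221.70 + 0.1486×419.59 + 0.1020×623.44 + 0.1120×661.31 = 277.2558 per 100,000.
Dacira: 0.2703×47.26 + 0.1637×149.91 + 0.2034×434.57 + 0.1486×415.99 + 0.1020×747.35 + 0.1120×866.35 = 360.7958 per 100,000.

Dacira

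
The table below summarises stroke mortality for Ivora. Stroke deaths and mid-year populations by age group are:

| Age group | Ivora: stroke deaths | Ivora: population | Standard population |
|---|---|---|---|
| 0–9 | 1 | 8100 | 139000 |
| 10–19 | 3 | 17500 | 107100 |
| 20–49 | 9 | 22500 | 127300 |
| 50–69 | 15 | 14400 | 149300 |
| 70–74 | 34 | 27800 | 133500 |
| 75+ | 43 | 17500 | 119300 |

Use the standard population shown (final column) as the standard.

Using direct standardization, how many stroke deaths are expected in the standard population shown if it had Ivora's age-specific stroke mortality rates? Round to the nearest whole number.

Age-specific rates per 100000 for Ivora: 12.35, 17.14, 40.00, 104.17, 122.30, 245.71.
Expected stroke deaths = Σ (standard pop × age-specific rate ÷ 100000)
= 139000×12.35/100000 + 107100×17.14/100000 + 127300×40.00/100000 + 149300×104.17/100000 + 133500×122.30/100000 + 119300×245.71/100000
= 17.16 + 18.36 + 50.92 + 155.52 + 163.27 + 293.14 = 698.37.

698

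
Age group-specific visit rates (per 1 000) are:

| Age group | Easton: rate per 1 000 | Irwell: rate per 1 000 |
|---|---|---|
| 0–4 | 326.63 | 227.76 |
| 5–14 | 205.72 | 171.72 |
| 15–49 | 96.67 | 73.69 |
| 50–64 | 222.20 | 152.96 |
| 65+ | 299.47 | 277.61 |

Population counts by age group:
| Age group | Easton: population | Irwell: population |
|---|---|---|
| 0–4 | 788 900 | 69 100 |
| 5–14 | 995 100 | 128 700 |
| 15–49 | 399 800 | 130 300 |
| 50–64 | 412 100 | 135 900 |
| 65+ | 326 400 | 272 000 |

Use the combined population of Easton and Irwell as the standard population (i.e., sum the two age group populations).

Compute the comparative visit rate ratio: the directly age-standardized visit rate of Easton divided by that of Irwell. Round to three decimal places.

Combined standard total = 3 658 300; weights = 0.2345, 0.3072, 0.1449, 0.1498, 0.1636.
Easton: 0.2345×326.63 + 0.3072×205.72 + 0.1449×96.67 + 0.1498×222.20 + 0.1636×299.47 = 236.0796 per 1 000.
Irwell: 0.2345×227.76 + 0.3072×171.72 + 0.1449×73.69 + 0.1498×152.96 + 0.1636×277.61 = 185.1691 per 1 000.
Ratio = 236.0796 ÷ 185.1691 = 1.27494.

1.275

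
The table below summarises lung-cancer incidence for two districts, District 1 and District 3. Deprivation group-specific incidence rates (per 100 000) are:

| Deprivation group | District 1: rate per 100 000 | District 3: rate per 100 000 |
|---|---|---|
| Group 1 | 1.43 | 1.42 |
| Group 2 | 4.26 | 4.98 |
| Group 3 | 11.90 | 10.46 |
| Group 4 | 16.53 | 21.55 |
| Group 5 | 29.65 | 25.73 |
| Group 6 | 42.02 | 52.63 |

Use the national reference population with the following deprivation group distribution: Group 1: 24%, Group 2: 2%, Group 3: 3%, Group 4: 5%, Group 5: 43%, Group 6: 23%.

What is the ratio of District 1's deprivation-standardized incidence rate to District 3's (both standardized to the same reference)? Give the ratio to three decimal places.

0.961

Standard weights: 0.24, 0.02, 0.03, 0.05, 0.43, 0.23.
District 1: 0.2400×1.43 + 0.0200×4.26 + 0.0300×11.90 + 0.0500×16.53 + 0.4300×29.65 + 0.2300×42.02 = 24.0260 per 100 000.
District 3: 0.2400×1.42 + 0.0200×4.98 + 0.0300×10.46 + 0.0500×21.55 + 0.4300×25.73 + 0.2300×52.63 = 25.0005 per 100 000.
Ratio = 24.0260 ÷ 25.0005 = 0.96102.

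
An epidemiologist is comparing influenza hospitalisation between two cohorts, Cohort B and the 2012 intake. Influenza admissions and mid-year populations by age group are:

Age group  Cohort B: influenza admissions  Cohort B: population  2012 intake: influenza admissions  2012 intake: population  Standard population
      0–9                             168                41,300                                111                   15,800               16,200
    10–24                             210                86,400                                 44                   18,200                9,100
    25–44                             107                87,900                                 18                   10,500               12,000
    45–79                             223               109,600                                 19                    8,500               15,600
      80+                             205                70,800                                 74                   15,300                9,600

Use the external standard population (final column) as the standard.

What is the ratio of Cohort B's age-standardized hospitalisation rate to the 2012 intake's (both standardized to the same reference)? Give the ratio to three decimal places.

0.682

Age-specific rates per 100,000 for Cohort B: 406.78, 243.06, 121.73, 203.47, 289.55.
For the 2012 intake: 702.53, 241.76, 171.43, 223.53, 483.66.
Standard total = 62,500; weights = 0.2592, 0.1456, 0.1920, 0.2496, 0.1536.
Cohort B: 0.2592×406.78 + 0.1456×243.06 + 0.1920×121.73 + 0.2496×203.47 + 0.1536×289.55 = 259.4582 per 100,000.
The 2012 intake: 0.2592×702.53 + 0.1456×241.76 + 0.1920×171.43 + 0.2496×223.53 + 0.1536×483.66 = 380.2936 per 100,000.
Ratio = 259.4582 ÷ 380.2936 = 0.68226.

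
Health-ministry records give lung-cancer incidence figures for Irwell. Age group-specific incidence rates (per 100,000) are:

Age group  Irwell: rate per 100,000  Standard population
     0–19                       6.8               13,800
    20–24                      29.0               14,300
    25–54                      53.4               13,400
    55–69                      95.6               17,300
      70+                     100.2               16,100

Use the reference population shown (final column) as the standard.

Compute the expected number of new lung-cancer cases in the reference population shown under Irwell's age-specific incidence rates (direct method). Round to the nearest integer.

Expected new lung-cancer cases = Σ (standard pop × age-specific rate ÷ 100,000)
= 13,800×6.8/100,000 + 14,300×29.0/100,000 + 13,400×53.4/100,000 + 17,300×95.6/100,000 + 16,100×100.2/100,000
= 0.94 + 4.15 + 7.16 + 16.54 + 16.13 = 44.91.

45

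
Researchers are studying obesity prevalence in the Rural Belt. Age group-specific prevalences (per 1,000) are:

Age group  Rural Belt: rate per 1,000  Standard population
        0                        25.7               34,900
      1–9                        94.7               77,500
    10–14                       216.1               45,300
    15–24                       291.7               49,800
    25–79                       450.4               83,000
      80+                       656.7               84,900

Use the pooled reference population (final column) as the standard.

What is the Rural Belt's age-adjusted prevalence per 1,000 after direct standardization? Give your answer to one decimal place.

Standard total = 375,400; weights = 0.0930, 0.2064, 0.1207, 0.1327, 0.2211, 0.2262.
Standardized rate: 0.0930×25.7 + 0.2064×94.7 + 0.1207×216.1 + 0.1327×291.7 + 0.2211×450.4 + 0.2262×656.7 = 334.8141 per 1,000.

334.8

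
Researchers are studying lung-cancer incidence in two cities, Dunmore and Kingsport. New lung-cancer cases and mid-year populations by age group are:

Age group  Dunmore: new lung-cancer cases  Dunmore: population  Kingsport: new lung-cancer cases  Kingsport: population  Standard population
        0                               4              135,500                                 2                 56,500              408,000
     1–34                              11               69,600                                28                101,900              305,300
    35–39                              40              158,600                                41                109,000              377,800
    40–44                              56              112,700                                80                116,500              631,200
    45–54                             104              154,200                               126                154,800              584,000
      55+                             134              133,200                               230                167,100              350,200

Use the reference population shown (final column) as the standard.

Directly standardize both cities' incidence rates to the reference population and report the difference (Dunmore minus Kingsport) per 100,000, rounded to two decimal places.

-15.65

Age-specific rates per 100,000 for Dunmore: 2.95, 15.80, 25.22, 49.69, 67.44, 100.60.
For Kingsport: 3.54, 27.48, 37.61, 68.67, 81.40, 137.64.
Standard total = 2,656,500; weights = 0.1536, 0.1149, 0.1422, 0.2376, 0.2198, 0.1318.
Dunmore: 0.1536×2.95 + 0.1149×15.80 + 0.1422×25.22 + 0.2376×49.69 + 0.2198×67.44 + 0.1318×100.60 = 45.7520 per 100,000.
Kingsport: 0.1536×3.54 + 0.1149×27.48 + 0.1422×37.61 + 0.2376×68.67 + 0.2198×81.40 + 0.1318×137.64 = 61.4062 per 100,000.
Difference = 45.7520 − 61.4062 = -15.6542.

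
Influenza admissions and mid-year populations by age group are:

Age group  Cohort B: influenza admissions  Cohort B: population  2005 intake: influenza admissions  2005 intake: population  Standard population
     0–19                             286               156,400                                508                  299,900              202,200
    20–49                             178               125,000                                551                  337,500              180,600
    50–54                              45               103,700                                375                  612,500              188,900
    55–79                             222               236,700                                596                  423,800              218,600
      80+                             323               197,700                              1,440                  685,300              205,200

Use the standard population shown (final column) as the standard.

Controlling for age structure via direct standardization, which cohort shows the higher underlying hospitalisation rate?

2005 intake

Age-specific rates per 100,000 for Cohort B: 182.86, 142.40, 43.39, 93.79, 163.38.
For the 2005 intake: 169.39, 163.26, 61.22, 140.63, 210.13.
Standard total = 995,500; weights = 0.2031, 0.1814, 0.1898, 0.2196, 0.2061.
Cohort B: 0.2031×182.86 + 0.1814×142.40 + 0.1898×43.39 + 0.2196×93.79 + 0.2061×163.38 = 125.4823 per 100,000.
The 2005 intake: 0.2031×169.39 + 0.1814×163.26 + 0.1898×61.22 + 0.2196×140.63 + 0.2061×210.13 = 149.8351 per 100,000.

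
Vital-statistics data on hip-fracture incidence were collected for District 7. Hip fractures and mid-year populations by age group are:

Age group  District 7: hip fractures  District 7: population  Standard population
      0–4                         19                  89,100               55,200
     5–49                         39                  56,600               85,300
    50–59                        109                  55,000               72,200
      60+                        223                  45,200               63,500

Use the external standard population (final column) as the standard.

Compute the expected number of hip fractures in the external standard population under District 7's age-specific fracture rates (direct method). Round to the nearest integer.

527

Age-specific rates per 100,000 for District 7: 21.32, 68.90, 198.18, 493.36.
Expected hip fractures = Σ (standard pop × age-specific rate ÷ 100,000)
= 55,200×21.32/100,000 + 85,300×68.90/100,000 + 72,200×198.18/100,000 + 63,500×493.36/100,000
= 11.77 + 58.78 + 143.09 + 313.29 = 526.92.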